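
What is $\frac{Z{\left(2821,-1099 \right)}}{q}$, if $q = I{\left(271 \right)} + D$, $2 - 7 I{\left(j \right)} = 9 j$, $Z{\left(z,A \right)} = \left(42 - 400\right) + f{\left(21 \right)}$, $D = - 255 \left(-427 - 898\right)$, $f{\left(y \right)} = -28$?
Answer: $- \frac{1351}{1181344} \approx -0.0011436$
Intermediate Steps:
$D = 337875$ ($D = \left(-255\right) \left(-1325\right) = 337875$)
$Z{\left(z,A \right)} = -386$ ($Z{\left(z,A \right)} = \left(42 - 400\right) - 28 = -358 - 28 = -386$)
$I{\left(j \right)} = \frac{2}{7} - \frac{9 j}{7}$
$q = \frac{2362688}{7}$ ($q = \left(\frac{2}{7} - \frac{2439}{7}\right) + 337875 = - \frac{2437}{7} + 337875 = \frac{2362688}{7} \approx 3.3753 \cdot 10^{5}$)
$\frac{Z{\left(2821,-1099 \right)}}{q} = - \frac{386}{\frac{2362688}{7}} = \left(-386\right) \frac{7}{2362688} = - \frac{1351}{1181344}$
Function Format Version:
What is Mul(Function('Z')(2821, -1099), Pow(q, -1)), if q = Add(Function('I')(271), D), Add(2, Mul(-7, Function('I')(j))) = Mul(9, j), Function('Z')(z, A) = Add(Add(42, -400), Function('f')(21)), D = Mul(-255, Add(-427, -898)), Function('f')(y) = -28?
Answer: Rational(-1351, 1181344) ≈ -0.0011436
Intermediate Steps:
D = 337875 (D = Mul(-255, -1325) = 337875)
Function('Z')(z, A) = -386 (Function('Z')(z, A) = Add(Add(42, -400), -28) = Add(-358, -28) = -386)
Function('I')(j) = Add(Rational(2, 7), Mul(Rational(-9, 7), j)) (Function('I')(j) = Add(Rational(2, 7), Mul(Rational(-1, 7), Mul(9, j))) = Add(Rational(2, 7), Mul(Rational(-9, 7), j)))
q = Rational(2362688, 7) (q = Add(Add(Rational(2, 7), Mul(Rational(-9, 7), 271)), 337875) = Add(Add(Rational(2, 7), Rational(-2439, 7)), 337875) = Add(Rational(-2437, 7), 337875) = Rational(2362688, 7) ≈ 3.3753e+5)
Mul(Function('Z')(2821, -1099), Pow(q, -1)) = Mul(-386, Pow(Rational(2362688, 7), -1)) = Mul(-386, Rational(7, 2362688)) = Rational(-1351, 1181344)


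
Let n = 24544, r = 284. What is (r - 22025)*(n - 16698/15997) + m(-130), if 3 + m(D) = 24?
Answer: -8535813463533/15997 ≈ -5.3359e+8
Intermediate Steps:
m(D) = 21 (m(D) = -3 + 24 = 21)
(r - 22025)*(n - 16698/15997) + m(-130) = (284 - 22025)*(24544 - 16698/15997) + 21 = -21741*(24544 - 16698*1/15997) + 21 = -21741*(24544 - 16698/15997) + 21 = -21741*392613670/15997 + 21 = -8535813799470/15997 + 21 = -8535813463533/15997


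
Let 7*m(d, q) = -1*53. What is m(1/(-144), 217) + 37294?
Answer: 261005/7 ≈ 37286.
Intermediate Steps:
m(d, q) = -53/7 (m(d, q) = (-1*53)/7 = (⅐)*(-53) = -53/7)
m(1/(-144), 217) + 37294 = -53/7 + 37294 = 261005/7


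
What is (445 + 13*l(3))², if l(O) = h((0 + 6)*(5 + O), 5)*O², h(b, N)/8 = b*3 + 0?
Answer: 18286882441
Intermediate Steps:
h(b, N) = 24*b (h(b, N) = 8*(b*3 + 0) = 8*(3*b + 0) = 8*(3*b) = 24*b)
l(O) = O²*(720 + 144*O) (l(O) = (24*((0 + 6)*(5 + O)))*O² = (24*(6*(5 + O)))*O² = (24*(30 + 6*O))*O² = (720 + 144*O)*O² = O²*(720 + 144*O))
(445 + 13*l(3))² = (445 + 13*(144*3²*(5 + 3)))² = (445 + 13*(144*9*8))² = (445 + 13*10368)² = (445 + 134784)² = 135229² = 18286882441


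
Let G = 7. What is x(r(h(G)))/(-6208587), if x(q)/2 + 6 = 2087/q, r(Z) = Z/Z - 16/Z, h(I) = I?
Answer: 86/163863 ≈ 0.00052483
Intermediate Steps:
r(Z) = 1 - 16/Z
x(q) = -12 + 4174/q (x(q) = -12 + 2*(2087/q) = -12 + 4174/q)
x(r(h(G)))/(-6208587) = (-12 + 4174/(((-16 + 7)/7)))/(-6208587) = (-12 + 4174/(((⅐)*(-9))))*(-1/6208587) = (-12 + 4174/(-9/7))*(-1/6208587) = (-12 + 4174*(-7/9))*(-1/6208587) = (-12 - 29218/9)*(-1/6208587) = -29326/9*(-1/6208587) = 86/163863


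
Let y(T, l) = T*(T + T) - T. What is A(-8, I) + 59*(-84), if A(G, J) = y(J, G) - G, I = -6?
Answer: -4870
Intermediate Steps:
y(T, l) = -T + 2*T**2 (y(T, l) = T*(2*T) - T = 2*T**2 - T = -T + 2*T**2)
A(G, J) = -G + J*(-1 + 2*J) (A(G, J) = J*(-1 + 2*J) - G = -G + J*(-1 + 2*J))
A(-8, I) + 59*(-84) = (-1*(-8) - 6*(-1 + 2*(-6))) + 59*(-84) = (8 - 6*(-1 - 12)) - 4956 = (8 - 6*(-13)) - 4956 = (8 + 78) - 4956 = 86 - 4956 = -4870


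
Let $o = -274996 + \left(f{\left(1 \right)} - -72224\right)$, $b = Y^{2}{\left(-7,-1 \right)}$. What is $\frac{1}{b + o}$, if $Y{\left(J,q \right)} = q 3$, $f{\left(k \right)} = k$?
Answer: $- \frac{1}{202762} \approx -4.9319 \cdot 10^{-6}$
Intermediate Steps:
$Y{\left(J,q \right)} = 3 q$
$b = 9$ ($b = \left(3 \left(-1\right)\right)^{2} = \left(-3\right)^{2} = 9$)
$o = -202771$ ($o = -274996 + \left(1 - -72224\right) = -274996 + \left(1 + 72224\right) = -274996 + 72225 = -202771$)
$\frac{1}{b + o} = \frac{1}{9 - 202771} = \frac{1}{-202762} = - \frac{1}{202762}$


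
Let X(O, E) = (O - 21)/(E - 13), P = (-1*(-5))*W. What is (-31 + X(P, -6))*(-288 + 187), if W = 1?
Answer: 57873/19 ≈ 3045.9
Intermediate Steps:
P = 5 (P = -1*(-5)*1 = 5*1 = 5)
X(O, E) = (-21 + O)/(-13 + E)
(-31 + X(P, -6))*(-288 + 187) = (-31 + (-21 + 5)/(-13 - 6))*(-288 + 187) = (-31 - 16/(-19))*(-101) = (-31 - 1/19*(-16))*(-101) = (-31 + 16/19)*(-101) = -573/19*(-101) = 57873/19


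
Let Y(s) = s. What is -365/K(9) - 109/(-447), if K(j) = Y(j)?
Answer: -54058/1341 ≈ -40.312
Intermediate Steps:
K(j) = j
-365/K(9) - 109/(-447) = -365/9 - 109/(-447) = -365*⅑ - 109*(-1/447) = -365/9 + 109/447 = -54058/1341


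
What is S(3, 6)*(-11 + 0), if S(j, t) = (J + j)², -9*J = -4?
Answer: -10571/81 ≈ -130.51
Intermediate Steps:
J = 4/9 (J = -⅑*(-4) = 4/9 ≈ 0.44444)
S(j, t) = (4/9 + j)²
S(3, 6)*(-11 + 0) = ((4 + 9*3)²/81)*(-11 + 0) = ((4 + 27)²/81)*(-11) = ((1/81)*31²)*(-11) = ((1/81)*961)*(-11) = (961/81)*(-11) = -10571/81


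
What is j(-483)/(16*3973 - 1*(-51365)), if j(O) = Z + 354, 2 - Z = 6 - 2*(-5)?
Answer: 340/114933 ≈ 0.0029582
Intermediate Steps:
Z = -14 (Z = 2 - (6 - 2*(-5)) = 2 - (6 + 10) = 2 - 1*16 = 2 - 16 = -14)
j(O) = 340 (j(O) = -14 + 354 = 340)
j(-483)/(16*3973 - 1*(-51365)) = 340/(16*3973 - 1*(-51365)) = 340/(63568 + 51365) = 340/114933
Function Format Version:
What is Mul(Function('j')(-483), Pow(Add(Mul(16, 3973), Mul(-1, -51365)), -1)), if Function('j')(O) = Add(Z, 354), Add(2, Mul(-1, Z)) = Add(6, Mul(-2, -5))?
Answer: Rational(340, 114933) ≈ 0.0029582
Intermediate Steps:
Z = -14 (Z = Add(2, Mul(-1, Add(6, Mul(-2, -5)))) = Add(2, Mul(-1, Add(6, 10))) = Add(2, Mul(-1, 16)) = Add(2, -16) = -14)
Function('j')(O) = 340 (Function('j')(O) = Add(-14, 354) = 340)
Mul(Function('j')(-483), Pow(Add(Mul(16, 3973), Mul(-1, -51365)), -1)) = Mul(340, Pow(Add(Mul(16, 3973), Mul(-1, -51365)), -1)) = Mul(340, Pow(Add(63568, 51365), -1)) = Mul(340, Pow(114933, -1)) = Mul(340, Rational(1, 114933)) = Rational(340, 114933)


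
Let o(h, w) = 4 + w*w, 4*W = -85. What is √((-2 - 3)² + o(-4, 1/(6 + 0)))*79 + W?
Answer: -85/4 + 79*√1045/6 ≈ 404.38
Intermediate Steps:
W = -85/4 (W = (¼)*(-85) = -85/4 ≈ -21.250)
o(h, w) = 4 + w²
√((-2 - 3)² + o(-4, 1/(6 + 0)))*79 + W = √((-2 - 3)² + (4 + (1/(6 + 0))²))*79 - 85/4 = √((-5)² + (4 + (1/6)²))*79 - 85/4 = √(25 + (4 + (⅙)²))*79 - 85/4 = √(25 + (4 + 1/36))*79 - 85/4 = √(25 + 145/36)*79 - 85/4 = √(1045/36)*79 - 85/4 = (√1045/6)*79 - 85/4 = 79*√1045/6 - 85/4 = -85/4 + 79*√1045/6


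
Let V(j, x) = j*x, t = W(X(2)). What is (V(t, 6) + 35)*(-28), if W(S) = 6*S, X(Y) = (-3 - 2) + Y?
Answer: 2044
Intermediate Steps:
X(Y) = -5 + Y
t = -18 (t = 6*(-5 + 2) = 6*(-3) = -18)
(V(t, 6) + 35)*(-28) = (-18*6 + 35)*(-28) = (-108 + 35)*(-28) = -73*(-28) = 2044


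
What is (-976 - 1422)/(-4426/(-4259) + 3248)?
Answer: -5106541/6918829 ≈ -0.73806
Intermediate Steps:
(-976 - 1422)/(-4426/(-4259) + 3248) = -2398/(-4426*(-1/4259) + 3248) = -2398/(4426/4259 + 3248) = -2398/13837658/4259 = -2398*4259/13837658 = -5106541/6918829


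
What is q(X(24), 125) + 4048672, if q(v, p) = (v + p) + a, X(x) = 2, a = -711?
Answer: 4048088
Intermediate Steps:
q(v, p) = -711 + p + v (q(v, p) = (v + p) - 711 = (p + v) - 711 = -711 + p + v)
q(X(24), 125) + 4048672 = (-711 + 125 + 2) + 4048672 = -584 + 4048672 = 4048088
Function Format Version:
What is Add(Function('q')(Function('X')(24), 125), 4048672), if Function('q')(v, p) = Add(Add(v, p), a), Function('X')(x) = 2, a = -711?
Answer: 4048088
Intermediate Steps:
Function('q')(v, p) = Add(-711, p, v) (Function('q')(v, p) = Add(Add(v, p), -711) = Add(Add(p, v), -711) = Add(-711, p, v))
Add(Function('q')(Function('X')(24), 125), 4048672) = Add(Add(-711, 125, 2), 4048672) = Add(-584, 4048672) = 4048088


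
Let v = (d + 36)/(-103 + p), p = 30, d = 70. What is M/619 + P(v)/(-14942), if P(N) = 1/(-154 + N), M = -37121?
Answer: -6294304126549/104958764104 ≈ -59.969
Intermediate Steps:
v = -106/73 (v = (70 + 36)/(-103 + 30) = 106/(-73) = 106*(-1/73) = -106/73 ≈ -1.4521)
M/619 + P(v)/(-14942) = -37121/619 + 1/(-154 - 106/73*(-14942)) = -37121*1/619 - 1/14942/(-11348/73) = -37121/619 - 73/11348*(-1/14942) = -37121/619 + 73/169561816 = -6294304126549/104958764104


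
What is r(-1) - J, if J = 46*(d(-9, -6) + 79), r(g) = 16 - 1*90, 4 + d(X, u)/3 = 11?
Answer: -4674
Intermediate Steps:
d(X, u) = 21 (d(X, u) = -12 + 3*11 = -12 + 33 = 21)
r(g) = -74 (r(g) = 16 - 90 = -74)
J = 4600 (J = 46*(21 + 79) = 46*100 = 4600)
r(-1) - J = -74 - 1*4600 = -74 - 4600 = -4674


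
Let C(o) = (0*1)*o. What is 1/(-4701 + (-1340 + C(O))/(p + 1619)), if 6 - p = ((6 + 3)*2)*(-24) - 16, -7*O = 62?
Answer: -2073/9746513 ≈ -0.00021269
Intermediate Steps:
O = -62/7 (O = -⅐*62 = -62/7 ≈ -8.8571)
C(o) = 0 (C(o) = 0*o = 0)
p = 454 (p = 6 - (((6 + 3)*2)*(-24) - 16) = 6 - ((9*2)*(-24) - 16) = 6 - (18*(-24) - 16) = 6 - (-432 - 16) = 6 - 1*(-448) = 6 + 448 = 454)
1/(-4701 + (-1340 + C(O))/(p + 1619)) = 1/(-4701 + (-1340 + 0)/(454 + 1619)) = 1/(-4701 - 1340/2073) = 1/(-9746513/2073) = -2073/9746513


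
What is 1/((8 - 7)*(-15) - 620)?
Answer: -1/635 ≈ -0.0015748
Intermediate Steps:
1/((8 - 7)*(-15) - 620) = 1/(1*(-15) - 620) = 1/(-15 - 620) = 1/(-635) = -1/635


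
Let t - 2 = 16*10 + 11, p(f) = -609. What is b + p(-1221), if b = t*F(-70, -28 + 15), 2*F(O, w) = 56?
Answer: 4235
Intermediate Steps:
F(O, w) = 28 (F(O, w) = (½)*56 = 28)
t = 173 (t = 2 + (16*10 + 11) = 2 + (160 + 11) = 2 + 171 = 173)
b = 4844 (b = 173*28 = 4844)
b + p(-1221) = 4844 - 609 = 4235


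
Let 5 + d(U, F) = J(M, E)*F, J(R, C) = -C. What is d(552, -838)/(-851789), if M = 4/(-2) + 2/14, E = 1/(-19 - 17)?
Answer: 509/15332202 ≈ 3.3198e-5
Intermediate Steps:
E = -1/36 (E = 1/(-36) = -1/36 ≈ -0.027778)
M = -13/7 (M = 4*(-1/2) + 2*(1/14) = -2 + 1/7 = -13/7 ≈ -1.8571)
d(U, F) = -5 + F/36 (d(U, F) = -5 + (-1*(-1/36))*F = -5 + F/36)
d(552, -838)/(-851789) = (-5 + (1/36)*(-838))/(-851789) = (-5 - 419/18)*(-1/851789) = -509/18*(-1/851789) = 509/15332202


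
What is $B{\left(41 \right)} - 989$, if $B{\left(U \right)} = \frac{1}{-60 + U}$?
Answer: $- \frac{18792}{19} \approx -989.05$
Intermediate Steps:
$B{\left(41 \right)} - 989 = \frac{1}{-60 + 41} - 989 = \frac{1}{-19} - 989 = - \frac{1}{19} - 989 = - \frac{18792}{19}$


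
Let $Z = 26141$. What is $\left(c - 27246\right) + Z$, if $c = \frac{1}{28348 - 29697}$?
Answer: $- \frac{1490646}{1349} \approx -1105.0$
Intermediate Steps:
$c = - \frac{1}{1349}$ ($c = \frac{1}{-1349} = - \frac{1}{1349} \approx -0.00074129$)
$\left(c - 27246\right) + Z = \left(- \frac{1}{1349} - 27246\right) + 26141 = - \frac{36754855}{1349} + 26141 = - \frac{1490646}{1349}$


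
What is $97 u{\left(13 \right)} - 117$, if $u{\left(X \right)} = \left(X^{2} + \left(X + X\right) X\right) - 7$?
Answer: $48383$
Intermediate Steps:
$u{\left(X \right)} = -7 + 3 X^{2}$ ($u{\left(X \right)} = \left(X^{2} + 2 X X\right) - 7 = \left(X^{2} + 2 X^{2}\right) - 7 = 3 X^{2} - 7 = -7 + 3 X^{2}$)
$97 u{\left(13 \right)} - 117 = 97 \left(-7 + 3 \cdot 13^{2}\right) - 117 = 97 \left(-7 + 3 \cdot 169\right) - 117 = 97 \left(-7 + 507\right) - 117 = 97 \cdot 500 - 117 = 48500 - 117 = 48383$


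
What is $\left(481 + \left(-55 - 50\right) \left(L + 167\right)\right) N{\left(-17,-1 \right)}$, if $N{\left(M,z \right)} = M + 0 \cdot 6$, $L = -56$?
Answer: $189958$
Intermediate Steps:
$N{\left(M,z \right)} = M$ ($N{\left(M,z \right)} = M + 0 = M$)
$\left(481 + \left(-55 - 50\right) \left(L + 167\right)\right) N{\left(-17,-1 \right)} = \left(481 + \left(-55 - 50\right) \left(-56 + 167\right)\right) \left(-17\right) = \left(481 - 11655\right) \left(-17\right) = \left(-11174\right) \left(-17\right) = 189958$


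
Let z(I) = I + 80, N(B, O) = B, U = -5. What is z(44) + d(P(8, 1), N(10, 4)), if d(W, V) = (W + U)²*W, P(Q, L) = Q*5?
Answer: 49124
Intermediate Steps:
P(Q, L) = 5*Q
d(W, V) = W*(-5 + W)² (d(W, V) = (W - 5)²*W = (-5 + W)²*W = W*(-5 + W)²)
z(I) = 80 + I
z(44) + d(P(8, 1), N(10, 4)) = (80 + 44) + (5*8)*(-5 + 5*8)² = 124 + 40*(-5 + 40)² = 124 + 40*35² = 124 + 40*1225 = 124 + 49000 = 49124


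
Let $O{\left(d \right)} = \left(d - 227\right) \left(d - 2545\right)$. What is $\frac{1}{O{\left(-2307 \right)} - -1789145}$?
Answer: $\frac{1}{14084113} \approx 7.1002 \cdot 10^{-8}$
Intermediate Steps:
$O{\left(d \right)} = \left(-2545 + d\right) \left(-227 + d\right)$ ($O{\left(d \right)} = \left(-227 + d\right) \left(-2545 + d\right) = \left(-2545 + d\right) \left(-227 + d\right)$)
$\frac{1}{O{\left(-2307 \right)} - -1789145} = \frac{1}{\left(577715 + \left(-2307\right)^{2} - -6395004\right) - -1789145} = \frac{1}{\left(577715 + 5322249 + 6395004\right) + \left(-2009262 + 3798407\right)} = \frac{1}{12294968 + 1789145} = \frac{1}{14084113}$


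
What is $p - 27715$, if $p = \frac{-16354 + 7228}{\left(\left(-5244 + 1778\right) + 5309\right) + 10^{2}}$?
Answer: $- \frac{53859371}{1943} \approx -27720.0$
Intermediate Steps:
$p = - \frac{9126}{1943}$ ($p = - \frac{9126}{\left(-3466 + 5309\right) + 100} = - \frac{9126}{1843 + 100} = - \frac{9126}{1943} \approx -4.6969$)
$p - 27715 = - \frac{9126}{1943} - 27715 = - \frac{53859371}{1943}$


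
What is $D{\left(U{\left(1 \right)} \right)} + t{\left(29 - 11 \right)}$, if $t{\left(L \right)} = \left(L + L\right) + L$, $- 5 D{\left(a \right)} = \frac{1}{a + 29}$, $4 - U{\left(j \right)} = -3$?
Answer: $\frac{9719}{180} \approx 53.994$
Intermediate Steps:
$U{\left(j \right)} = 7$ ($U{\left(j \right)} = 4 - -3 = 4 + 3 = 7$)
$D{\left(a \right)} = - \frac{1}{5 \left(29 + a\right)}$ ($D{\left(a \right)} = - \frac{1}{5 \left(a + 29\right)} = - \frac{1}{5 \left(29 + a\right)}$)
$t{\left(L \right)} = 3 L$ ($t{\left(L \right)} = 2 L + L = 3 L$)
$D{\left(U{\left(1 \right)} \right)} + t{\left(29 - 11 \right)} = - \frac{1}{145 + 5 \cdot 7} + 3 \left(29 - 11\right) = - \frac{1}{145 + 35} + 3 \left(29 - 11\right) = - \frac{1}{180} + 3 \cdot 18 = \left(-1\right) \frac{1}{180} + 54 = - \frac{1}{180} + 54 = \frac{9719}{180}$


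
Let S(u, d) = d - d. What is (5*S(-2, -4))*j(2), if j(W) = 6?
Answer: 0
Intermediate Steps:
S(u, d) = 0
(5*S(-2, -4))*j(2) = (5*0)*6 = 0*6 = 0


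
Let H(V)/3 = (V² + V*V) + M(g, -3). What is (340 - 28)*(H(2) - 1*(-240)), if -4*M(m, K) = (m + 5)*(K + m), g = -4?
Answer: 84006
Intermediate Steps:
M(m, K) = -(5 + m)*(K + m)/4 (M(m, K) = -(m + 5)*(K + m)/4 = -(5 + m)*(K + m)/4)
H(V) = 21/4 + 6*V² (H(V) = 3*((V² + V*V) + (-5/4*(-3) - 5/4*(-4) - ¼*(-4)² - ¼*(-3)*(-4))) = 3*((V² + V²) + (15/4 + 5 - ¼*16 - 3)) = 3*(2*V² + (15/4 + 5 - 4 - 3)) = 3*(2*V² + 7/4) = 3*(7/4 + 2*V²) = 21/4 + 6*V²)
(340 - 28)*(H(2) - 1*(-240)) = (340 - 28)*((21/4 + 6*2²) - 1*(-240)) = 312*((21/4 + 6*4) + 240) = 312*((21/4 + 24) + 240) = 312*(117/4 + 240) = 312*(1077/4) = 84006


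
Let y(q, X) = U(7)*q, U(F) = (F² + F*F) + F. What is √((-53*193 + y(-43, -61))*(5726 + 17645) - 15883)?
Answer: I*√344597907 ≈ 18563.0*I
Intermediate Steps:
U(F) = F + 2*F² (U(F) = (F² + F²) + F = 2*F² + F = F + 2*F²)
y(q, X) = 105*q (y(q, X) = (7*(1 + 2*7))*q = (7*(1 + 14))*q = (7*15)*q = 105*q)
√((-53*193 + y(-43, -61))*(5726 + 17645) - 15883) = √((-53*193 + 105*(-43))*(5726 + 17645) - 15883) = √((-10229 - 4515)*23371 - 15883) = √(-14744*23371 - 15883) = √(-344582024 - 15883) = √(-344597907) = I*√344597907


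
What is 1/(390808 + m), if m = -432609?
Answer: -1/41801 ≈ -2.3923e-5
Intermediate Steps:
1/(390808 + m) = 1/(390808 - 432609) = 1/(-41801) = -1/41801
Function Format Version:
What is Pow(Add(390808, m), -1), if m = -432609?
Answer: Rational(-1, 41801) ≈ -2.3923e-5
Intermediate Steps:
Pow(Add(390808, m), -1) = Pow(Add(390808, -432609), -1) = Pow(-41801, -1) = Rational(-1, 41801)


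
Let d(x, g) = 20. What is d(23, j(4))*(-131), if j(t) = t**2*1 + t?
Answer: -2620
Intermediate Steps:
j(t) = t + t**2 (j(t) = t**2 + t = t + t**2)
d(23, j(4))*(-131) = 20*(-131) = -2620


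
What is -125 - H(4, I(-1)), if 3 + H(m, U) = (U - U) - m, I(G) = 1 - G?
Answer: -118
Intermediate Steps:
H(m, U) = -3 - m (H(m, U) = -3 + ((U - U) - m) = -3 + (0 - m) = -3 - m)
-125 - H(4, I(-1)) = -125 - (-3 - 1*4) = -125 - (-3 - 4) = -125 - 1*(-7) = -125 + 7 = -118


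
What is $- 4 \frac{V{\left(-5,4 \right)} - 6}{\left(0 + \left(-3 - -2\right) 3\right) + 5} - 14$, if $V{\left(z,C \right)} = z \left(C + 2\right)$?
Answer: $58$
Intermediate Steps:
$V{\left(z,C \right)} = z \left(2 + C\right)$
$- 4 \frac{V{\left(-5,4 \right)} - 6}{\left(0 + \left(-3 - -2\right) 3\right) + 5} - 14 = - 4 \frac{- 5 \left(2 + 4\right) - 6}{\left(0 + \left(-3 - -2\right) 3\right) + 5} - 14 = - 4 \frac{\left(-5\right) 6 - 6}{\left(0 + \left(-3 + 2\right) 3\right) + 5} - 14 = - 4 \frac{-30 - 6}{\left(0 - 3\right) + 5} - 14 = - 4 \left(- \frac{36}{\left(0 - 3\right) + 5}\right) - 14 = - 4 \left(- \frac{36}{-3 + 5}\right) - 14 = - 4 \left(- \frac{36}{2}\right) - 14 = - 4 \left(\left(-36\right) \frac{1}{2}\right) - 14 = \left(-4\right) \left(-18\right) - 14 = 72 - 14 = 58$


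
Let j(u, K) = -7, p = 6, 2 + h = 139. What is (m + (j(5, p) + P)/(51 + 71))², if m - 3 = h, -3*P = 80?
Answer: 2615197321/133956 ≈ 19523.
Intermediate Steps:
h = 137 (h = -2 + 139 = 137)
P = -80/3 (P = -⅓*80 = -80/3 ≈ -26.667)
m = 140 (m = 3 + 137 = 140)
(m + (j(5, p) + P)/(51 + 71))² = (140 + (-7 - 80/3)/(51 + 71))² = (140 - 101/3/122)² = (140 - 101/3*1/122)² = (140 - 101/366)² = (51139/366)² = 2615197321/133956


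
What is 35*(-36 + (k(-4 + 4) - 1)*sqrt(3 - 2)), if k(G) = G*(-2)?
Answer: -1295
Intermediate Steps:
k(G) = -2*G
35*(-36 + (k(-4 + 4) - 1)*sqrt(3 - 2)) = 35*(-36 + (-2*(-4 + 4) - 1)*sqrt(3 - 2)) = 35*(-36 + (-2*0 - 1)*sqrt(1)) = 35*(-36 + (0 - 1)*1) = 35*(-36 - 1*1) = 35*(-36 - 1) = 35*(-37) = -1295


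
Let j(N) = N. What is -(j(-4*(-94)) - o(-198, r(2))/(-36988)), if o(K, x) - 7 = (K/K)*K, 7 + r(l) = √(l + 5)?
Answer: -13907297/36988 ≈ -375.99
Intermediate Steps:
r(l) = -7 + √(5 + l) (r(l) = -7 + √(l + 5) = -7 + √(5 + l))
o(K, x) = 7 + K (o(K, x) = 7 + (K/K)*K = 7 + 1*K = 7 + K)
-(j(-4*(-94)) - o(-198, r(2))/(-36988)) = -(-4*(-94) - (7 - 198)/(-36988)) = -(376 - (-191)*(-1)/36988) = -(376 - 1*191/36988) = -(376 - 191/36988) = -1*13907297/36988 = -13907297/36988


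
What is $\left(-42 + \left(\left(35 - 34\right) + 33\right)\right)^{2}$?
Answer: $64$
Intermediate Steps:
$\left(-42 + \left(\left(35 - 34\right) + 33\right)\right)^{2} = \left(-42 + \left(1 + 33\right)\right)^{2} = \left(-42 + 34\right)^{2} = \left(-8\right)^{2} = 64$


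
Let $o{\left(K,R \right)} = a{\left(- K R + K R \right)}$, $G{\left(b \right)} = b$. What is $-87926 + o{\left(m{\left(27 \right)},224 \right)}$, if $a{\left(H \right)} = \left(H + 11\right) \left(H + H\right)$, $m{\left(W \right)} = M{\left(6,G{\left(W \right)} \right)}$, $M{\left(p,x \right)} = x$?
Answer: $-87926$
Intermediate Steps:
$m{\left(W \right)} = W$
$a{\left(H \right)} = 2 H \left(11 + H\right)$ ($a{\left(H \right)} = \left(11 + H\right) 2 H = 2 H \left(11 + H\right)$)
$o{\left(K,R \right)} = 0$ ($o{\left(K,R \right)} = 2 \left(- K R + K R\right) \left(11 + \left(- K R + K R\right)\right) = 2 \cdot 0 \left(11 + 0\right) = 2 \cdot 0 \cdot 11 = 0$)
$-87926 + o{\left(m{\left(27 \right)},224 \right)} = -87926 + 0 = -87926$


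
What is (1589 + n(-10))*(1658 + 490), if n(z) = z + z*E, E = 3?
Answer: 3327252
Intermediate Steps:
n(z) = 4*z (n(z) = z + z*3 = z + 3*z = 4*z)
(1589 + n(-10))*(1658 + 490) = (1589 + 4*(-10))*(1658 + 490) = (1589 - 40)*2148 = 1549*2148 = 3327252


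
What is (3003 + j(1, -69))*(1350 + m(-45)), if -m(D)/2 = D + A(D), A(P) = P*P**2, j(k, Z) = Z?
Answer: 538946460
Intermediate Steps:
A(P) = P**3
m(D) = -2*D - 2*D**3 (m(D) = -2*(D + D**3) = -2*D - 2*D**3)
(3003 + j(1, -69))*(1350 + m(-45)) = (3003 - 69)*(1350 + 2*(-45)*(-1 - 1*(-45)**2)) = 2934*(1350 + 2*(-45)*(-1 - 1*2025)) = 2934*(1350 + 2*(-45)*(-1 - 2025)) = 2934*(1350 + 2*(-45)*(-2026)) = 2934*(1350 + 182340) = 2934*183690 = 538946460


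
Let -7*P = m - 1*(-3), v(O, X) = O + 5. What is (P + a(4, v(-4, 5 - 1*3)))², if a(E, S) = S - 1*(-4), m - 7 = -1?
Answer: 676/49 ≈ 13.796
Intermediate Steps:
m = 6 (m = 7 - 1 = 6)
v(O, X) = 5 + O
a(E, S) = 4 + S (a(E, S) = S + 4 = 4 + S)
P = -9/7 (P = -(6 - 1*(-3))/7 = -(6 + 3)/7 = -⅐*9 = -9/7 ≈ -1.2857)
(P + a(4, v(-4, 5 - 1*3)))² = (-9/7 + (4 + (5 - 4)))² = (-9/7 + (4 + 1))² = (-9/7 + 5)² = (26/7)² = 676/49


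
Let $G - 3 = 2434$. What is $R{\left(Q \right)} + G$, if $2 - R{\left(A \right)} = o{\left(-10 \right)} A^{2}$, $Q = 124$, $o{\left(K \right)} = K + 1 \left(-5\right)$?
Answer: $233079$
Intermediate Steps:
$G = 2437$ ($G = 3 + 2434 = 2437$)
$o{\left(K \right)} = -5 + K$ ($o{\left(K \right)} = K - 5 = -5 + K$)
$R{\left(A \right)} = 2 + 15 A^{2}$ ($R{\left(A \right)} = 2 - \left(-5 - 10\right) A^{2} = 2 - - 15 A^{2} = 2 + 15 A^{2}$)
$R{\left(Q \right)} + G = \left(2 + 15 \cdot 124^{2}\right) + 2437 = \left(2 + 15 \cdot 15376\right) + 2437 = \left(2 + 230640\right) + 2437 = 230642 + 2437 = 233079$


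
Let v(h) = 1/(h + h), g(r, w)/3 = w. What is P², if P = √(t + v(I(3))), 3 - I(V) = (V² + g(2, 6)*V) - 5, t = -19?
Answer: -2091/110 ≈ -19.009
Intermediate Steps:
g(r, w) = 3*w
I(V) = 8 - V² - 18*V (I(V) = 3 - ((V² + (3*6)*V) - 5) = 3 - ((V² + 18*V) - 5) = 3 - (-5 + V² + 18*V) = 3 + (5 - V² - 18*V) = 8 - V² - 18*V)
v(h) = 1/(2*h)
P = I*√230010/110 (P = √(-19 + 1/(2*(8 - 1*3² - 18*3))) = √(-19 + 1/(2*(8 - 1*9 - 54))) = √(-19 + 1/(2*(8 - 9 - 54))) = √(-19 + (½)/(-55)) = √(-19 + (½)*(-1/55)) = √(-19 - 1/110) = √(-2091/110) = I*√230010/110 ≈ 4.3599*I)
P² = (I*√230010/110)² = -2091/110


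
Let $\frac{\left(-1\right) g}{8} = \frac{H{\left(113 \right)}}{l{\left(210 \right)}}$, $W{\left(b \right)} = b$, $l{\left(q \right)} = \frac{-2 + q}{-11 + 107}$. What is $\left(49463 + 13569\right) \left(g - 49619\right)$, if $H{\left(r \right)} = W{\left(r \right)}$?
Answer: $- \frac{41000488072}{13} \approx -3.1539 \cdot 10^{9}$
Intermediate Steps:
$l{\left(q \right)} = - \frac{1}{48} + \frac{q}{96}$ ($l{\left(q \right)} = \frac{-2 + q}{96} = \left(-2 + q\right) \frac{1}{96} = - \frac{1}{48} + \frac{q}{96}$)
$H{\left(r \right)} = r$
$g = - \frac{5424}{13}$ ($g = - 8 \frac{113}{- \frac{1}{48} + \frac{1}{96} \cdot 210} = - 8 \frac{113}{- \frac{1}{48} + \frac{35}{16}} = - 8 \frac{113}{\frac{13}{6}} = - 8 \cdot 113 \cdot \frac{6}{13} = \left(-8\right) \frac{678}{13} = - \frac{5424}{13} \approx -417.23$)
$\left(49463 + 13569\right) \left(g - 49619\right) = \left(49463 + 13569\right) \left(- \frac{5424}{13} - 49619\right) = 63032 \left(- \frac{650471}{13}\right) = - \frac{41000488072}{13}$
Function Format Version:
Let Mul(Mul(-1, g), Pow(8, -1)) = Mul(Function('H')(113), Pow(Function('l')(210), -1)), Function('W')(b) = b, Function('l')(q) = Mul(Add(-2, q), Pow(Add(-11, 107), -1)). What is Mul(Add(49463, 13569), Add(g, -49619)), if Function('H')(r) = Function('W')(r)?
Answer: Rational(-41000488072, 13) ≈ -3.1539e+9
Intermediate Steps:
Function('l')(q) = Add(Rational(-1, 48), Mul(Rational(1, 96), q)) (Function('l')(q) = Mul(Add(-2, q), Pow(96, -1)) = Mul(Add(-2, q), Rational(1, 96)) = Add(Rational(-1, 48), Mul(Rational(1, 96), q)))
Function('H')(r) = r
g = Rational(-5424, 13) (g = Mul(-8, Mul(113, Pow(Add(Rational(-1, 48), Mul(Rational(1, 96), 210)), -1))) = Mul(-8, Mul(113, Pow(Add(Rational(-1, 48), Rational(35, 16)), -1))) = Mul(-8, Mul(113, Pow(Rational(13, 6), -1))) = Mul(-8, Mul(113, Rational(6, 13))) = Mul(-8, Rational(678, 13)) = Rational(-5424, 13) ≈ -417.23)
Mul(Add(49463, 13569), Add(g, -49619)) = Mul(Add(49463, 13569), Add(Rational(-5424, 13), -49619)) = Mul(63032, Rational(-650471, 13)) = Rational(-41000488072, 13)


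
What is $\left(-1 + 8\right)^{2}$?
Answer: $49$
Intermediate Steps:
$\left(-1 + 8\right)^{2} = 7^{2} = 49$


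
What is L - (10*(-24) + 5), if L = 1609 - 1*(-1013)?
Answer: 2857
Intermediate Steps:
L = 2622 (L = 1609 + 1013 = 2622)
L - (10*(-24) + 5) = 2622 - (10*(-24) + 5) = 2622 - (-240 + 5) = 2622 - 1*(-235) = 2622 + 235 = 2857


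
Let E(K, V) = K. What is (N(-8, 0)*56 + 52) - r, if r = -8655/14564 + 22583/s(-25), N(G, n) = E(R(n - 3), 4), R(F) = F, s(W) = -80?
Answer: 48609323/291280 ≈ 166.88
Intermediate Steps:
N(G, n) = -3 + n (N(G, n) = n - 3 = -3 + n)
r = -82397803/291280 (r = -8655/14564 + 22583/(-80) = -8655*1/14564 + 22583*(-1/80) = -8655/14564 - 22583/80 = -82397803/291280 ≈ -282.88)
(N(-8, 0)*56 + 52) - r = ((-3 + 0)*56 + 52) - 1*(-82397803/291280) = (-3*56 + 52) + 82397803/291280 = (-168 + 52) + 82397803/291280 = -116 + 82397803/291280 = 48609323/291280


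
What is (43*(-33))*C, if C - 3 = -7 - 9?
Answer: 18447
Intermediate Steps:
C = -13 (C = 3 + (-7 - 9) = 3 - 16 = -13)
(43*(-33))*C = (43*(-33))*(-13) = -1419*(-13) = 18447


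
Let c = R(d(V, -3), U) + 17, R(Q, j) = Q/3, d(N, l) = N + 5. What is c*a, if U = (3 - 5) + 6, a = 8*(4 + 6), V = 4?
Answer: 1600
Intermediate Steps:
d(N, l) = 5 + N
a = 80 (a = 8*10 = 80)
U = 4 (U = -2 + 6 = 4)
R(Q, j) = Q/3 (R(Q, j) = Q*(⅓) = Q/3)
c = 20 (c = (5 + 4)/3 + 17 = (⅓)*9 + 17 = 3 + 17 = 20)
c*a = 20*80 = 1600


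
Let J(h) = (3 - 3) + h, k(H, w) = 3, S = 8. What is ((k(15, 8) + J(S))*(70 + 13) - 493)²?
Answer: 176400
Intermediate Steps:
J(h) = h (J(h) = 0 + h = h)
((k(15, 8) + J(S))*(70 + 13) - 493)² = ((3 + 8)*(70 + 13) - 493)² = (11*83 - 493)² = (913 - 493)² = 420² = 176400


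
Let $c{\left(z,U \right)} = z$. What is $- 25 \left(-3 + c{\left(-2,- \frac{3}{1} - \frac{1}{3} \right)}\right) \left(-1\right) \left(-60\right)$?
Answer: $7500$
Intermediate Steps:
$- 25 \left(-3 + c{\left(-2,- \frac{3}{1} - \frac{1}{3} \right)}\right) \left(-1\right) \left(-60\right) = - 25 \left(-3 - 2\right) \left(-1\right) \left(-60\right) = - 25 \left(\left(-5\right) \left(-1\right)\right) \left(-60\right) = \left(-25\right) 5 \left(-60\right) = \left(-125\right) \left(-60\right) = 7500$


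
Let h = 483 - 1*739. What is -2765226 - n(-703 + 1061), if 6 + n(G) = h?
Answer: -2764964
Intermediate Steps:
h = -256 (h = 483 - 739 = -256)
n(G) = -262 (n(G) = -6 - 256 = -262)
-2765226 - n(-703 + 1061) = -2765226 - 1*(-262) = -2765226 + 262 = -2764964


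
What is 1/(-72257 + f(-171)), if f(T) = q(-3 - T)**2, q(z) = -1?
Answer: -1/72256 ≈ -1.3840e-5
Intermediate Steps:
f(T) = 1 (f(T) = (-1)**2 = 1)
1/(-72257 + f(-171)) = 1/(-72257 + 1) = 1/(-72256) = -1/72256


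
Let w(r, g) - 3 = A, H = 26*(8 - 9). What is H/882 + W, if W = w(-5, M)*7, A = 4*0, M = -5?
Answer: 9248/441 ≈ 20.971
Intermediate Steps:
A = 0
H = -26 (H = 26*(-1) = -26)
w(r, g) = 3 (w(r, g) = 3 + 0 = 3)
W = 21 (W = 3*7 = 21)
H/882 + W = -26/882 + 21 = -26*1/882 + 21 = -13/441 + 21 = 9248/441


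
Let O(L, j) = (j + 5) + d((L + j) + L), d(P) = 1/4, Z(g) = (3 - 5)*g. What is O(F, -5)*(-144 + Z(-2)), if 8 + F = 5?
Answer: -35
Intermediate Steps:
F = -3 (F = -8 + 5 = -3)
Z(g) = -2*g
d(P) = 1/4
O(L, j) = 21/4 + j (O(L, j) = (j + 5) + 1/4 = (5 + j) + 1/4 = 21/4 + j)
O(F, -5)*(-144 + Z(-2)) = (21/4 - 5)*(-144 - 2*(-2)) = (-144 + 4)/4 = (1/4)*(-140) = -35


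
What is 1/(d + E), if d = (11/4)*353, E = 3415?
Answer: 4/17543 ≈ 0.00022801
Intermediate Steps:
d = 3883/4 (d = (11*(1/4))*353 = (11/4)*353 = 3883/4 ≈ 970.75)
1/(d + E) = 1/(3883/4 + 3415) = 1/(17543/4) = 4/17543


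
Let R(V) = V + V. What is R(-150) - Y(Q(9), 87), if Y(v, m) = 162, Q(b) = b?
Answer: -462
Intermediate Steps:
R(V) = 2*V
R(-150) - Y(Q(9), 87) = 2*(-150) - 1*162 = -300 - 162 = -462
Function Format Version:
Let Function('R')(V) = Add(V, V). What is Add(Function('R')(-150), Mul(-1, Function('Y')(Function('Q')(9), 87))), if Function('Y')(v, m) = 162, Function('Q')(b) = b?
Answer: -462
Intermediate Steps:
Function('R')(V) = Mul(2, V)
Add(Function('R')(-150), Mul(-1, Function('Y')(Function('Q')(9), 87))) = Add(Mul(2, -150), Mul(-1, 162)) = Add(-300, -162) = -462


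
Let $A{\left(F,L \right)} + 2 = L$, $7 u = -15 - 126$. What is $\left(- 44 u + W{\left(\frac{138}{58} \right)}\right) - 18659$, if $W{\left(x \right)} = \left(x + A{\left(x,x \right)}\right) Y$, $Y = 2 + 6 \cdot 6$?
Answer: $- \frac{3586581}{203} \approx -17668.0$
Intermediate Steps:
$u = - \frac{141}{7}$ ($u = \frac{-15 - 126}{7} = \frac{1}{7} \left(-141\right) = - \frac{141}{7} \approx -20.143$)
$A{\left(F,L \right)} = -2 + L$
$Y = 38$ ($Y = 2 + 36 = 38$)
$W{\left(x \right)} = -76 + 76 x$ ($W{\left(x \right)} = \left(x + \left(-2 + x\right)\right) 38 = \left(-2 + 2 x\right) 38 = -76 + 76 x$)
$\left(- 44 u + W{\left(\frac{138}{58} \right)}\right) - 18659 = \left(\left(-44\right) \left(- \frac{141}{7}\right) - \left(76 - 76 \cdot \frac{138}{58}\right)\right) - 18659 = \left(\frac{6204}{7} - \left(76 - 76 \cdot 138 \cdot \frac{1}{58}\right)\right) - 18659 = \left(\frac{6204}{7} + \left(-76 + 76 \cdot \frac{69}{29}\right)\right) - 18659 = \left(\frac{6204}{7} + \left(-76 + \frac{5244}{29}\right)\right) - 18659 = \left(\frac{6204}{7} + \frac{3040}{29}\right) - 18659 = \frac{201196}{203} - 18659 = - \frac{3586581}{203}$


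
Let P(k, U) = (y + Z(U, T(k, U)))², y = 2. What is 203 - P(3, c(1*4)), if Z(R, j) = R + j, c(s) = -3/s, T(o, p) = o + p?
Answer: 763/4 ≈ 190.75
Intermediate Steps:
P(k, U) = (2 + k + 2*U)² (P(k, U) = (2 + (U + (k + U)))² = (2 + (U + (U + k)))² = (2 + (k + 2*U))² = (2 + k + 2*U)²)
203 - P(3, c(1*4)) = 203 - (2 + 3 + 2*(-3/(1*4)))² = 203 - (2 + 3 + 2*(-3/4))² = 203 - (2 + 3 + 2*(-3*¼))² = 203 - (2 + 3 + 2*(-¾))² = 203 - (2 + 3 - 3/2)² = 203 - (7/2)² = 203 - 1*49/4 = 203 - 49/4 = 763/4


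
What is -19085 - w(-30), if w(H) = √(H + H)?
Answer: -19085 - 2*I*√15 ≈ -19085.0 - 7.746*I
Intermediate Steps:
w(H) = √2*√H (w(H) = √(2*H) = √2*√H)
-19085 - w(-30) = -19085 - √2*√(-30) = -19085 - √2*I*√30 = -19085 - 2*I*√15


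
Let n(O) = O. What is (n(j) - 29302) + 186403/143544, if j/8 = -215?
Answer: -4452835565/143544 ≈ -31021.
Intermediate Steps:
j = -1720 (j = 8*(-215) = -1720)
(n(j) - 29302) + 186403/143544 = (-1720 - 29302) + 186403/143544 = -31022 + 186403*(1/143544) = -31022 + 186403/143544 = -4452835565/143544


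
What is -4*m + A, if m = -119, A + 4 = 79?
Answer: 551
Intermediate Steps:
A = 75 (A = -4 + 79 = 75)
-4*m + A = -4*(-119) + 75 = 476 + 75 = 551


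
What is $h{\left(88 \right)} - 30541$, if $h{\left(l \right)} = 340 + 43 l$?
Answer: $-26417$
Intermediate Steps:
$h{\left(88 \right)} - 30541 = \left(340 + 43 \cdot 88\right) - 30541 = \left(340 + 3784\right) - 30541 = 4124 - 30541 = -26417$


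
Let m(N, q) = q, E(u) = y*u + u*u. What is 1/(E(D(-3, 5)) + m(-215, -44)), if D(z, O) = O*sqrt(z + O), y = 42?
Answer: -1/14694 + 35*sqrt(2)/14694 ≈ 0.0033005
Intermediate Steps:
D(z, O) = O*sqrt(O + z)
E(u) = u**2 + 42*u (E(u) = 42*u + u*u = 42*u + u**2 = u**2 + 42*u)
1/(E(D(-3, 5)) + m(-215, -44)) = 1/((5*sqrt(5 - 3))*(42 + 5*sqrt(5 - 3)) - 44) = 1/((5*sqrt(2))*(42 + 5*sqrt(2)) - 44) = 1/(5*sqrt(2)*(42 + 5*sqrt(2)) - 44) = 1/(-44 + 5*sqrt(2)*(42 + 5*sqrt(2)))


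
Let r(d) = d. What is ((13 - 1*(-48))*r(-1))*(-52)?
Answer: 3172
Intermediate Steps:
((13 - 1*(-48))*r(-1))*(-52) = ((13 - 1*(-48))*(-1))*(-52) = ((13 + 48)*(-1))*(-52) = (61*(-1))*(-52) = -61*(-52) = 3172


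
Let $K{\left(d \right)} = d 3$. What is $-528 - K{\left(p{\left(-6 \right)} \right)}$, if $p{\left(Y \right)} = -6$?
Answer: $-510$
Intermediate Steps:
$K{\left(d \right)} = 3 d$
$-528 - K{\left(p{\left(-6 \right)} \right)} = -528 - 3 \left(-6\right) = -528 - -18 = -528 + 18 = -510$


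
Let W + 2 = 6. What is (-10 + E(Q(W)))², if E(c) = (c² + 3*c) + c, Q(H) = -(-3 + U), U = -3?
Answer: 2500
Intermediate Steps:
W = 4 (W = -2 + 6 = 4)
Q(H) = 6 (Q(H) = -(-3 - 3) = -1*(-6) = 6)
E(c) = c² + 4*c
(-10 + E(Q(W)))² = (-10 + 6*(4 + 6))² = (-10 + 6*10)² = (-10 + 60)² = 50² = 2500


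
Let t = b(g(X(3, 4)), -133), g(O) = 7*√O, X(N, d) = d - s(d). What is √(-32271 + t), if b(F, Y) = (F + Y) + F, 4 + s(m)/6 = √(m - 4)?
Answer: 2*√(-8101 + 7*√7) ≈ 179.81*I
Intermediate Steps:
s(m) = -24 + 6*√(-4 + m) (s(m) = -24 + 6*√(m - 4) = -24 + 6*√(-4 + m))
X(N, d) = 24 + d - 6*√(-4 + d) (X(N, d) = d - (-24 + 6*√(-4 + d)) = d + (24 - 6*√(-4 + d)) = 24 + d - 6*√(-4 + d))
b(F, Y) = Y + 2*F
t = -133 + 28*√7 (t = -133 + 2*(7*√(24 + 4 - 6*√(-4 + 4))) = -133 + 2*(7*√(24 + 4 - 6*√0)) = -133 + 2*(7*√(24 + 4 - 6*0)) = -133 + 2*(7*√(24 + 4 + 0)) = -133 + 2*(7*√28) = -133 + 2*(7*(2*√7)) = -133 + 2*(14*√7) = -133 + 28*√7 ≈ -58.919)
√(-32271 + t) = √(-32271 + (-133 + 28*√7)) = √(-32404 + 28*√7)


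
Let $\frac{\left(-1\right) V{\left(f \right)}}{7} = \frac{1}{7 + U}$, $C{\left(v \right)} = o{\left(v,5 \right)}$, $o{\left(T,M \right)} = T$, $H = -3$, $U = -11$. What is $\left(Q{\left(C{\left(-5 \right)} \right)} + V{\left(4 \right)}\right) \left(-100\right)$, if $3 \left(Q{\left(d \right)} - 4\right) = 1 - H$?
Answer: $- \frac{2125}{3} \approx -708.33$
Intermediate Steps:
$C{\left(v \right)} = v$
$V{\left(f \right)} = \frac{7}{4}$ ($V{\left(f \right)} = - \frac{7}{7 - 11} = - \frac{7}{-4} = \left(-7\right) \left(- \frac{1}{4}\right) = \frac{7}{4}$)
$Q{\left(d \right)} = \frac{16}{3}$ ($Q{\left(d \right)} = 4 + \frac{1 - -3}{3} = 4 + \frac{1 + 3}{3} = 4 + \frac{1}{3} \cdot 4 = 4 + \frac{4}{3} = \frac{16}{3}$)
$\left(Q{\left(C{\left(-5 \right)} \right)} + V{\left(4 \right)}\right) \left(-100\right) = \left(\frac{16}{3} + \frac{7}{4}\right) \left(-100\right) = \frac{85}{12} \left(-100\right) = - \frac{2125}{3}$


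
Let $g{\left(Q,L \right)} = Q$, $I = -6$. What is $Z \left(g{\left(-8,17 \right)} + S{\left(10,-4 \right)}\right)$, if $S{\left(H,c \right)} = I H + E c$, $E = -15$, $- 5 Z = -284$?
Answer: $- \frac{2272}{5} \approx -454.4$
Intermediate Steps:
$Z = \frac{284}{5}$ ($Z = \left(- \frac{1}{5}\right) \left(-284\right) = \frac{284}{5} \approx 56.8$)
$S{\left(H,c \right)} = - 15 c - 6 H$ ($S{\left(H,c \right)} = - 6 H - 15 c = - 15 c - 6 H$)
$Z \left(g{\left(-8,17 \right)} + S{\left(10,-4 \right)}\right) = \frac{284 \left(-8 - 0\right)}{5} = \frac{284 \left(-8 + \left(60 - 60\right)\right)}{5} = \frac{284 \left(-8 + 0\right)}{5} = \frac{284}{5} \left(-8\right) = - \frac{2272}{5}$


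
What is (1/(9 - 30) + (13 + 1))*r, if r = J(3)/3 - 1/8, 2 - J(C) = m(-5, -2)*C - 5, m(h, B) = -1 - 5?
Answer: 57721/504 ≈ 114.53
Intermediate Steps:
m(h, B) = -6
J(C) = 7 + 6*C (J(C) = 2 - (-6*C - 5) = 2 - (-5 - 6*C) = 2 + (5 + 6*C) = 7 + 6*C)
r = 197/24 (r = (7 + 6*3)/3 - 1/8 = (7 + 18)*(⅓) - 1*⅛ = 25*(⅓) - ⅛ = 25/3 - ⅛ = 197/24 ≈ 8.2083)
(1/(9 - 30) + (13 + 1))*r = (1/(9 - 30) + (13 + 1))*(197/24) = (1/(-21) + 14)*(197/24) = (-1/21 + 14)*(197/24) = (293/21)*(197/24) = 57721/504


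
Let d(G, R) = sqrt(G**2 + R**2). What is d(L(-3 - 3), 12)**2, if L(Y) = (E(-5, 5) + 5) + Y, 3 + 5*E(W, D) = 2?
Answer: 3636/25 ≈ 145.44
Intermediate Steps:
E(W, D) = -1/5 (E(W, D) = -3/5 + (1/5)*2 = -3/5 + 2/5 = -1/5)
L(Y) = 24/5 + Y (L(Y) = (-1/5 + 5) + Y = 24/5 + Y)
d(L(-3 - 3), 12)**2 = (sqrt((24/5 + (-3 - 3))**2 + 12**2))**2 = (sqrt((24/5 - 6)**2 + 144))**2 = (sqrt((-6/5)**2 + 144))**2 = (sqrt(36/25 + 144))**2 = (sqrt(3636/25))**2 = (6*sqrt(101)/5)**2 = 3636/25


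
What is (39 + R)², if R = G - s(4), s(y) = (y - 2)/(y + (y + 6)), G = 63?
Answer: 508369/49 ≈ 10375.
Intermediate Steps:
s(y) = (-2 + y)/(6 + 2*y) (s(y) = (-2 + y)/(y + (6 + y)) = (-2 + y)/(6 + 2*y))
R = 440/7 (R = 63 - (-2 + 4)/(2*(3 + 4)) = 63 - 2/(2*7) = 63 - 1*⅐ = 63 - ⅐ = 440/7 ≈ 62.857)
(39 + R)² = (39 + 440/7)² = (713/7)² = 508369/49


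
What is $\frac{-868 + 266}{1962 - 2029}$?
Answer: $\frac{602}{67} \approx 8.9851$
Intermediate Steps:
$\frac{-868 + 266}{1962 - 2029} = - \frac{602}{-67} = \left(-602\right) \left(- \frac{1}{67}\right) = \frac{602}{67}$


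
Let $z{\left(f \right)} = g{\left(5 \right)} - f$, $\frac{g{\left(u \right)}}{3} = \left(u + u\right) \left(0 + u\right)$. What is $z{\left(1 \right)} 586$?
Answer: $87314$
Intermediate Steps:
$g{\left(u \right)} = 6 u^{2}$ ($g{\left(u \right)} = 3 \left(u + u\right) \left(0 + u\right) = 3 \cdot 2 u u = 3 \cdot 2 u^{2} = 6 u^{2}$)
$z{\left(f \right)} = 150 - f$ ($z{\left(f \right)} = 6 \cdot 5^{2} - f = 6 \cdot 25 - f = 150 - f$)
$z{\left(1 \right)} 586 = \left(150 - 1\right) 586 = 149 \cdot 586 = 87314$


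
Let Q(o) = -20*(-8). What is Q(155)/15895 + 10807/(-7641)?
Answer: -34110941/24290739 ≈ -1.4043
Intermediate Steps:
Q(o) = 160
Q(155)/15895 + 10807/(-7641) = 160/15895 + 10807/(-7641) = 160*(1/15895) + 10807*(-1/7641) = 32/3179 - 10807/7641 = -34110941/24290739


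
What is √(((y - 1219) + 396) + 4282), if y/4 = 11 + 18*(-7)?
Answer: √2999 ≈ 54.763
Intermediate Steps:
y = -460 (y = 4*(11 + 18*(-7)) = 4*(11 - 126) = 4*(-115) = -460)
√(((y - 1219) + 396) + 4282) = √(((-460 - 1219) + 396) + 4282) = √((-1679 + 396) + 4282) = √(-1283 + 4282) = √2999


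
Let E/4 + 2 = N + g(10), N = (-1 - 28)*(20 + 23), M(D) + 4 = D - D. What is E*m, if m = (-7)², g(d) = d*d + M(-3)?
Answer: -225988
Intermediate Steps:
M(D) = -4 (M(D) = -4 + (D - D) = -4 + 0 = -4)
g(d) = -4 + d² (g(d) = d*d - 4 = d² - 4 = -4 + d²)
N = -1247 (N = -29*43 = -1247)
E = -4612 (E = -8 + 4*(-1247 + (-4 + 10²)) = -8 + 4*(-1247 + (-4 + 100)) = -8 + 4*(-1247 + 96) = -8 + 4*(-1151) = -8 - 4604 = -4612)
m = 49
E*m = -4612*49 = -225988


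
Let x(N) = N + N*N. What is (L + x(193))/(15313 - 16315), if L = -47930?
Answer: 1748/167 ≈ 10.467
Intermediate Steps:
x(N) = N + N**2
(L + x(193))/(15313 - 16315) = (-47930 + 193*(1 + 193))/(15313 - 16315) = (-47930 + 193*194)/(-1002) = (-47930 + 37442)*(-1/1002) = -10488*(-1/1002) = 1748/167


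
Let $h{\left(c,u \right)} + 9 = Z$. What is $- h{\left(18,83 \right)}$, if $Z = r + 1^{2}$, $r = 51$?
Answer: $-43$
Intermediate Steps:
$Z = 52$ ($Z = 51 + 1^{2} = 51 + 1 = 52$)
$h{\left(c,u \right)} = 43$ ($h{\left(c,u \right)} = -9 + 52 = 43$)
$- h{\left(18,83 \right)} = \left(-1\right) 43 = -43$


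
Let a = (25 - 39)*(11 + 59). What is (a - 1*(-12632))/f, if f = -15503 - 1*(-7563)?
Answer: -2913/1985 ≈ -1.4675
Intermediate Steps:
f = -7940 (f = -15503 + 7563 = -7940)
a = -980 (a = -14*70 = -980)
(a - 1*(-12632))/f = (-980 - 1*(-12632))/(-7940) = (-980 + 12632)*(-1/7940) = 11652*(-1/7940) = -2913/1985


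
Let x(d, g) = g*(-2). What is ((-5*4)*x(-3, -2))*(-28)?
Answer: 2240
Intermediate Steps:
x(d, g) = -2*g
((-5*4)*x(-3, -2))*(-28) = ((-5*4)*(-2*(-2)))*(-28) = -20*4*(-28) = -80*(-28) = 2240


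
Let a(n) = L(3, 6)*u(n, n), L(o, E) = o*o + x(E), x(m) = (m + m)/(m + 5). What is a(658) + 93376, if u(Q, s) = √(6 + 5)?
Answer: 93376 + 111*√11/11 ≈ 93410.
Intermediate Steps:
x(m) = 2*m/(5 + m) (x(m) = (2*m)/(5 + m) = 2*m/(5 + m))
u(Q, s) = √11
L(o, E) = o² + 2*E/(5 + E) (L(o, E) = o*o + 2*E/(5 + E) = o² + 2*E/(5 + E))
a(n) = 111*√11/11 (a(n) = ((2*6 + 3²*(5 + 6))/(5 + 6))*√11 = ((12 + 9*11)/11)*√11 = ((12 + 99)/11)*√11 = ((1/11)*111)*√11 = 111*√11/11)
a(658) + 93376 = 111*√11/11 + 93376 = 93376 + 111*√11/11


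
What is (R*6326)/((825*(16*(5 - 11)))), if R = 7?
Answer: -22141/39600 ≈ -0.55912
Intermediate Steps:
(R*6326)/((825*(16*(5 - 11)))) = (7*6326)/((825*(16*(5 - 11)))) = 44282/((825*(16*(-6)))) = 44282/((825*(-96))) = 44282/(-79200) = 44282*(-1/79200) = -22141/39600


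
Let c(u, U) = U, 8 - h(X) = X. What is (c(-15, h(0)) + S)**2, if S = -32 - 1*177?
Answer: 40401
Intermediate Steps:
h(X) = 8 - X
S = -209 (S = -32 - 177 = -209)
(c(-15, h(0)) + S)**2 = ((8 - 1*0) - 209)**2 = ((8 + 0) - 209)**2 = (8 - 209)**2 = (-201)**2 = 40401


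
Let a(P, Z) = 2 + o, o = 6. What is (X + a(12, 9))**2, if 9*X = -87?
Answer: 25/9 ≈ 2.7778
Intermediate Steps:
a(P, Z) = 8 (a(P, Z) = 2 + 6 = 8)
X = -29/3 (X = (1/9)*(-87) = -29/3 ≈ -9.6667)
(X + a(12, 9))**2 = (-29/3 + 8)**2 = (-5/3)**2 = 25/9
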